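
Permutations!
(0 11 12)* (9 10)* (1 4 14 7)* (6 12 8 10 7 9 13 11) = (0 6 12)(1 4 14 9 7)(8 10 13 11) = [6, 4, 2, 3, 14, 5, 12, 1, 10, 7, 13, 8, 0, 11, 9]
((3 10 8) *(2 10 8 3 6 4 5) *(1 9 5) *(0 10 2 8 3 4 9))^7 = ((0 10 4 1)(5 8 6 9))^7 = (0 1 4 10)(5 9 6 8)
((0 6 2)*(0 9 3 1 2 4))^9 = (1 2 9 3)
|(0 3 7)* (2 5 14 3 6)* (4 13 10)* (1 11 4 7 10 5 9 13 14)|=13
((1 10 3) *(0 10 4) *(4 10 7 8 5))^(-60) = (10)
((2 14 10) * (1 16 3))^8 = (1 3 16)(2 10 14)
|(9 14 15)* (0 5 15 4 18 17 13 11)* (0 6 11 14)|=20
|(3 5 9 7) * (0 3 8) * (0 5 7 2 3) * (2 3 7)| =|(2 7 8 5 9 3)| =6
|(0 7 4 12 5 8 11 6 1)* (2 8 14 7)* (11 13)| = |(0 2 8 13 11 6 1)(4 12 5 14 7)| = 35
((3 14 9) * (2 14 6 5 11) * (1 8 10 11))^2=(1 10 2 9 6)(3 5 8 11 14)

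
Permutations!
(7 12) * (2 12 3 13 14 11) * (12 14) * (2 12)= (2 14 11 12 7 3 13)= [0, 1, 14, 13, 4, 5, 6, 3, 8, 9, 10, 12, 7, 2, 11]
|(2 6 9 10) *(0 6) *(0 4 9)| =4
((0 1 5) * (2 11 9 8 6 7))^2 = ((0 1 5)(2 11 9 8 6 7))^2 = (0 5 1)(2 9 6)(7 11 8)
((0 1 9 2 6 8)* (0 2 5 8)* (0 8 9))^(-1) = (0 1)(2 8 6)(5 9)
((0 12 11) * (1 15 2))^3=(15)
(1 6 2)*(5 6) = (1 5 6 2) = [0, 5, 1, 3, 4, 6, 2]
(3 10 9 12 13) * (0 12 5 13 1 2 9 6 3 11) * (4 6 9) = (0 12 1 2 4 6 3 10 9 5 13 11) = [12, 2, 4, 10, 6, 13, 3, 7, 8, 5, 9, 0, 1, 11]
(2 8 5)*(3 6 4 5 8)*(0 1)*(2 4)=(8)(0 1)(2 3 6)(4 5)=[1, 0, 3, 6, 5, 4, 2, 7, 8]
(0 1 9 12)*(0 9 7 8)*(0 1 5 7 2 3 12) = (0 5 7 8 1 2 3 12 9) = [5, 2, 3, 12, 4, 7, 6, 8, 1, 0, 10, 11, 9]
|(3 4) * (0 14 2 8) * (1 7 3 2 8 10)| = |(0 14 8)(1 7 3 4 2 10)| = 6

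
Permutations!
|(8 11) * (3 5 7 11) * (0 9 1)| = 15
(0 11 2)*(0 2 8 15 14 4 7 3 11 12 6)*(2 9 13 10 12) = (0 2 9 13 10 12 6)(3 11 8 15 14 4 7) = [2, 1, 9, 11, 7, 5, 0, 3, 15, 13, 12, 8, 6, 10, 4, 14]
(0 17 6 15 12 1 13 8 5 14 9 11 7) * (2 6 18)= (0 17 18 2 6 15 12 1 13 8 5 14 9 11 7)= [17, 13, 6, 3, 4, 14, 15, 0, 5, 11, 10, 7, 1, 8, 9, 12, 16, 18, 2]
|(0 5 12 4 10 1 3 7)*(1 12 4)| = |(0 5 4 10 12 1 3 7)| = 8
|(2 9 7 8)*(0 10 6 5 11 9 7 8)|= |(0 10 6 5 11 9 8 2 7)|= 9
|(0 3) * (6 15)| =2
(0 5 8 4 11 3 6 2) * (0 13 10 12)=[5, 1, 13, 6, 11, 8, 2, 7, 4, 9, 12, 3, 0, 10]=(0 5 8 4 11 3 6 2 13 10 12)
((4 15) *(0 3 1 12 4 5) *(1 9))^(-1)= ((0 3 9 1 12 4 15 5))^(-1)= (0 5 15 4 12 1 9 3)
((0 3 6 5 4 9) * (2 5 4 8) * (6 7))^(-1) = ((0 3 7 6 4 9)(2 5 8))^(-1) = (0 9 4 6 7 3)(2 8 5)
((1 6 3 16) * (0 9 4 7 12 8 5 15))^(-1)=((0 9 4 7 12 8 5 15)(1 6 3 16))^(-1)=(0 15 5 8 12 7 4 9)(1 16 3 6)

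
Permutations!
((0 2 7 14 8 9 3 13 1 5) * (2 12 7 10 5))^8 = ((0 12 7 14 8 9 3 13 1 2 10 5))^8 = (0 1 8)(2 9 12)(3 7 10)(5 13 14)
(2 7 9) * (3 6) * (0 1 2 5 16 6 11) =(0 1 2 7 9 5 16 6 3 11) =[1, 2, 7, 11, 4, 16, 3, 9, 8, 5, 10, 0, 12, 13, 14, 15, 6]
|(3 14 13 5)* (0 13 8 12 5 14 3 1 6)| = |(0 13 14 8 12 5 1 6)| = 8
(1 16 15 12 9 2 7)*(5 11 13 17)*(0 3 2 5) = (0 3 2 7 1 16 15 12 9 5 11 13 17) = [3, 16, 7, 2, 4, 11, 6, 1, 8, 5, 10, 13, 9, 17, 14, 12, 15, 0]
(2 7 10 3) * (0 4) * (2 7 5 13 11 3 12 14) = (0 4)(2 5 13 11 3 7 10 12 14) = [4, 1, 5, 7, 0, 13, 6, 10, 8, 9, 12, 3, 14, 11, 2]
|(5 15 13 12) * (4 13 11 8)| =7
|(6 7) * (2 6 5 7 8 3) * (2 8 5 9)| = |(2 6 5 7 9)(3 8)| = 10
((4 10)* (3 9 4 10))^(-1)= ((10)(3 9 4))^(-1)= (10)(3 4 9)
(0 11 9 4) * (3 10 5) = (0 11 9 4)(3 10 5) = [11, 1, 2, 10, 0, 3, 6, 7, 8, 4, 5, 9]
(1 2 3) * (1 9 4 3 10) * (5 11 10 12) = (1 2 12 5 11 10)(3 9 4) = [0, 2, 12, 9, 3, 11, 6, 7, 8, 4, 1, 10, 5]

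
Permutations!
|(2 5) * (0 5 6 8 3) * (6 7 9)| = 8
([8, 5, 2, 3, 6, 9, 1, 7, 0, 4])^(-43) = (0 8)(1 9 6 5 4)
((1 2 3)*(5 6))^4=((1 2 3)(5 6))^4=(6)(1 2 3)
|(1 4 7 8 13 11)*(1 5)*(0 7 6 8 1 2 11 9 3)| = |(0 7 1 4 6 8 13 9 3)(2 11 5)| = 9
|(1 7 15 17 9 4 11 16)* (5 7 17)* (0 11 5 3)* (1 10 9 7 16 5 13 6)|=14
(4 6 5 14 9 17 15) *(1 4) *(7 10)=(1 4 6 5 14 9 17 15)(7 10)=[0, 4, 2, 3, 6, 14, 5, 10, 8, 17, 7, 11, 12, 13, 9, 1, 16, 15]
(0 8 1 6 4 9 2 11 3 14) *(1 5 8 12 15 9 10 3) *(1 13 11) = (0 12 15 9 2 1 6 4 10 3 14)(5 8)(11 13) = [12, 6, 1, 14, 10, 8, 4, 7, 5, 2, 3, 13, 15, 11, 0, 9]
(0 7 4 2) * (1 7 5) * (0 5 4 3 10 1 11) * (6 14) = (0 4 2 5 11)(1 7 3 10)(6 14) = [4, 7, 5, 10, 2, 11, 14, 3, 8, 9, 1, 0, 12, 13, 6]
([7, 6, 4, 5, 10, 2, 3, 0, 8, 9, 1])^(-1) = (0 7)(1 10 4 2 5 3 6)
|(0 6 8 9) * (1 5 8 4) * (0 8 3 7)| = |(0 6 4 1 5 3 7)(8 9)| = 14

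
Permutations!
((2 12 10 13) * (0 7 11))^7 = ((0 7 11)(2 12 10 13))^7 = (0 7 11)(2 13 10 12)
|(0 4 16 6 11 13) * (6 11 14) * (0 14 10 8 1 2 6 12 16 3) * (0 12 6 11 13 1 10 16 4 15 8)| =|(0 15 8 10)(1 2 11)(3 12 4)(6 16 13 14)| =12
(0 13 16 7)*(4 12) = (0 13 16 7)(4 12) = [13, 1, 2, 3, 12, 5, 6, 0, 8, 9, 10, 11, 4, 16, 14, 15, 7]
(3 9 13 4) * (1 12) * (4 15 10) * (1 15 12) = [0, 1, 2, 9, 3, 5, 6, 7, 8, 13, 4, 11, 15, 12, 14, 10] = (3 9 13 12 15 10 4)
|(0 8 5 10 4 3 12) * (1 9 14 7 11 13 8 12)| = |(0 12)(1 9 14 7 11 13 8 5 10 4 3)| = 22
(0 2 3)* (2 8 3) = (0 8 3) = [8, 1, 2, 0, 4, 5, 6, 7, 3]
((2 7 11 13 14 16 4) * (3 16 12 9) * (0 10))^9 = ((0 10)(2 7 11 13 14 12 9 3 16 4))^9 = (0 10)(2 4 16 3 9 12 14 13 11 7)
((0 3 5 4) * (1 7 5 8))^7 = ((0 3 8 1 7 5 4))^7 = (8)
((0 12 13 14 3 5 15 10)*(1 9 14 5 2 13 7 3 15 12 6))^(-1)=(0 10 15 14 9 1 6)(2 3 7 12 5 13)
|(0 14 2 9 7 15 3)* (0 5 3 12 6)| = |(0 14 2 9 7 15 12 6)(3 5)| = 8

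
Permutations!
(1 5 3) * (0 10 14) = (0 10 14)(1 5 3) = [10, 5, 2, 1, 4, 3, 6, 7, 8, 9, 14, 11, 12, 13, 0]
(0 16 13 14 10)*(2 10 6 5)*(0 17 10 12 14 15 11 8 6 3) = (0 16 13 15 11 8 6 5 2 12 14 3)(10 17) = [16, 1, 12, 0, 4, 2, 5, 7, 6, 9, 17, 8, 14, 15, 3, 11, 13, 10]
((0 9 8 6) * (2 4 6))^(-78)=(9)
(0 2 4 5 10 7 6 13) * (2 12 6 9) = (0 12 6 13)(2 4 5 10 7 9) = [12, 1, 4, 3, 5, 10, 13, 9, 8, 2, 7, 11, 6, 0]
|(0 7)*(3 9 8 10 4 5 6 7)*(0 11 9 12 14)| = |(0 3 12 14)(4 5 6 7 11 9 8 10)| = 8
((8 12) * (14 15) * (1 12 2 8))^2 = (15)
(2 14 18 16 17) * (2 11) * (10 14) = [0, 1, 10, 3, 4, 5, 6, 7, 8, 9, 14, 2, 12, 13, 18, 15, 17, 11, 16] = (2 10 14 18 16 17 11)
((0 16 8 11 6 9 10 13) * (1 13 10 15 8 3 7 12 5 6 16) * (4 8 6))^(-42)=((0 1 13)(3 7 12 5 4 8 11 16)(6 9 15))^(-42)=(3 11 4 12)(5 7 16 8)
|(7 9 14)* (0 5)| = |(0 5)(7 9 14)| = 6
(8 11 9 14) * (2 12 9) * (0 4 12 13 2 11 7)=[4, 1, 13, 3, 12, 5, 6, 0, 7, 14, 10, 11, 9, 2, 8]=(0 4 12 9 14 8 7)(2 13)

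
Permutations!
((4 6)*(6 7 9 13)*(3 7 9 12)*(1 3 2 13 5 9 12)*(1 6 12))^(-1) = (1 4 6 7 3)(2 12 13)(5 9)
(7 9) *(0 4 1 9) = [4, 9, 2, 3, 1, 5, 6, 0, 8, 7] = (0 4 1 9 7)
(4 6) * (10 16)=(4 6)(10 16)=[0, 1, 2, 3, 6, 5, 4, 7, 8, 9, 16, 11, 12, 13, 14, 15, 10]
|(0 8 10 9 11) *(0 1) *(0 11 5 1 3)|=8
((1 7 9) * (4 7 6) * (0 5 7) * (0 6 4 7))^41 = (0 5)(1 4 6 7 9)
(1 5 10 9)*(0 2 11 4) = [2, 5, 11, 3, 0, 10, 6, 7, 8, 1, 9, 4] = (0 2 11 4)(1 5 10 9)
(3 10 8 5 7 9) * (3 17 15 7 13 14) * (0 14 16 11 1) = (0 14 3 10 8 5 13 16 11 1)(7 9 17 15) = [14, 0, 2, 10, 4, 13, 6, 9, 5, 17, 8, 1, 12, 16, 3, 7, 11, 15]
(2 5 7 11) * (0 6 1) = (0 6 1)(2 5 7 11) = [6, 0, 5, 3, 4, 7, 1, 11, 8, 9, 10, 2]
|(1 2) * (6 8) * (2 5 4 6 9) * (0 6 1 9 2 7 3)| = 21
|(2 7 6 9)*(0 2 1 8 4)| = |(0 2 7 6 9 1 8 4)| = 8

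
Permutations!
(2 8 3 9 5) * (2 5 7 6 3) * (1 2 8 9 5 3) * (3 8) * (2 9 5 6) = (1 9 7 2 5 8 3 6) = [0, 9, 5, 6, 4, 8, 1, 2, 3, 7]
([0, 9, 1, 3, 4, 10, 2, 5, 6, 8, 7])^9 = (10)(1 2 6 8 9)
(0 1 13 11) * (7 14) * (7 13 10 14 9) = (0 1 10 14 13 11)(7 9) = [1, 10, 2, 3, 4, 5, 6, 9, 8, 7, 14, 0, 12, 11, 13]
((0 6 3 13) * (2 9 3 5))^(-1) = ((0 6 5 2 9 3 13))^(-1) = (0 13 3 9 2 5 6)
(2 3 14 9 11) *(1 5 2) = (1 5 2 3 14 9 11) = [0, 5, 3, 14, 4, 2, 6, 7, 8, 11, 10, 1, 12, 13, 9]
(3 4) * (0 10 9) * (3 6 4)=(0 10 9)(4 6)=[10, 1, 2, 3, 6, 5, 4, 7, 8, 0, 9]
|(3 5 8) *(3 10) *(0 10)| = 5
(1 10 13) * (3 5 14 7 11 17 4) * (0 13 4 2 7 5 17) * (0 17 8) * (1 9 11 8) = (0 13 9 11 17 2 7 8)(1 10 4 3)(5 14) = [13, 10, 7, 1, 3, 14, 6, 8, 0, 11, 4, 17, 12, 9, 5, 15, 16, 2]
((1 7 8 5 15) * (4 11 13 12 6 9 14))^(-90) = (15)(4 11 13 12 6 9 14)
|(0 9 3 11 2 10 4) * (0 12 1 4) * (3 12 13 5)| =|(0 9 12 1 4 13 5 3 11 2 10)| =11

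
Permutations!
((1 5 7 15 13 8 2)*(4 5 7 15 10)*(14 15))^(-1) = (1 2 8 13 15 14 5 4 10 7)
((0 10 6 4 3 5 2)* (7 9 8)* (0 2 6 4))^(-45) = (0 3)(4 6)(5 10)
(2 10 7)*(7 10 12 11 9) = (2 12 11 9 7) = [0, 1, 12, 3, 4, 5, 6, 2, 8, 7, 10, 9, 11]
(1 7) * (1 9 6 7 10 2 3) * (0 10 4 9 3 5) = (0 10 2 5)(1 4 9 6 7 3) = [10, 4, 5, 1, 9, 0, 7, 3, 8, 6, 2]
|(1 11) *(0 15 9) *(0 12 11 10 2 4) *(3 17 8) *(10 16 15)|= 12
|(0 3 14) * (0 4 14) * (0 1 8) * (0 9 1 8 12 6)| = 14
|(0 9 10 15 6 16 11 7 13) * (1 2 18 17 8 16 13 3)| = 18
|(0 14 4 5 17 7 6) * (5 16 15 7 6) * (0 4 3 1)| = |(0 14 3 1)(4 16 15 7 5 17 6)| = 28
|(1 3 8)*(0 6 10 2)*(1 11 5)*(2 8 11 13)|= 12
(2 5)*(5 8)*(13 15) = [0, 1, 8, 3, 4, 2, 6, 7, 5, 9, 10, 11, 12, 15, 14, 13] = (2 8 5)(13 15)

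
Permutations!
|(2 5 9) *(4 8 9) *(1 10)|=10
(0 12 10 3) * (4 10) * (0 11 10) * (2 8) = (0 12 4)(2 8)(3 11 10) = [12, 1, 8, 11, 0, 5, 6, 7, 2, 9, 3, 10, 4]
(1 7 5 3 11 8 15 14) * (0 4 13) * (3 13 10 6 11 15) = (0 4 10 6 11 8 3 15 14 1 7 5 13) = [4, 7, 2, 15, 10, 13, 11, 5, 3, 9, 6, 8, 12, 0, 1, 14]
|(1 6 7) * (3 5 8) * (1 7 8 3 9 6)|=|(3 5)(6 8 9)|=6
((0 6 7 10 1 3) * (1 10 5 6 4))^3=((10)(0 4 1 3)(5 6 7))^3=(10)(0 3 1 4)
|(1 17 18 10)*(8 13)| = 4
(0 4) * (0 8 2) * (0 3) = (0 4 8 2 3) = [4, 1, 3, 0, 8, 5, 6, 7, 2]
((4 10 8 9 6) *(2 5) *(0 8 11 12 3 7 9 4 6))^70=(0 7 12 10 8 9 3 11 4)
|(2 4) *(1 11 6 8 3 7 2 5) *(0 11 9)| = 11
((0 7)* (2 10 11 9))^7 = ((0 7)(2 10 11 9))^7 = (0 7)(2 9 11 10)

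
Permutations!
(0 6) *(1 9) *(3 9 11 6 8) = (0 8 3 9 1 11 6) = [8, 11, 2, 9, 4, 5, 0, 7, 3, 1, 10, 6]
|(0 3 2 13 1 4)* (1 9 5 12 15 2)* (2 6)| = 28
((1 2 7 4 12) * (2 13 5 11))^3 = ((1 13 5 11 2 7 4 12))^3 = (1 11 4 13 2 12 5 7)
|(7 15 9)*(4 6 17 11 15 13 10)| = |(4 6 17 11 15 9 7 13 10)| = 9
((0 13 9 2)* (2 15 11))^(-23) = ((0 13 9 15 11 2))^(-23) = (0 13 9 15 11 2)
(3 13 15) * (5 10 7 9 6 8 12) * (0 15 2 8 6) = [15, 1, 8, 13, 4, 10, 6, 9, 12, 0, 7, 11, 5, 2, 14, 3] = (0 15 3 13 2 8 12 5 10 7 9)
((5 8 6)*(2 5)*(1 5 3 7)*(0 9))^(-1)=(0 9)(1 7 3 2 6 8 5)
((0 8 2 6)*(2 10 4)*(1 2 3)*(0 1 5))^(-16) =((0 8 10 4 3 5)(1 2 6))^(-16) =(0 10 3)(1 6 2)(4 5 8)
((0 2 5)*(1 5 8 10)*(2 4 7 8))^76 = (0 5 1 10 8 7 4)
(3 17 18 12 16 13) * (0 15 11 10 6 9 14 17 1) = (0 15 11 10 6 9 14 17 18 12 16 13 3 1) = [15, 0, 2, 1, 4, 5, 9, 7, 8, 14, 6, 10, 16, 3, 17, 11, 13, 18, 12]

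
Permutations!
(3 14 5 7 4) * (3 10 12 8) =(3 14 5 7 4 10 12 8) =[0, 1, 2, 14, 10, 7, 6, 4, 3, 9, 12, 11, 8, 13, 5]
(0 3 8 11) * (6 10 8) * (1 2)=[3, 2, 1, 6, 4, 5, 10, 7, 11, 9, 8, 0]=(0 3 6 10 8 11)(1 2)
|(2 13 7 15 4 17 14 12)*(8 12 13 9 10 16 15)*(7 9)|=8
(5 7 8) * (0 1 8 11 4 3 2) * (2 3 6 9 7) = [1, 8, 0, 3, 6, 2, 9, 11, 5, 7, 10, 4] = (0 1 8 5 2)(4 6 9 7 11)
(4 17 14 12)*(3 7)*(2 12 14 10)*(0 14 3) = (0 14 3 7)(2 12 4 17 10) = [14, 1, 12, 7, 17, 5, 6, 0, 8, 9, 2, 11, 4, 13, 3, 15, 16, 10]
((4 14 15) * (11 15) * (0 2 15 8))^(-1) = (0 8 11 14 4 15 2)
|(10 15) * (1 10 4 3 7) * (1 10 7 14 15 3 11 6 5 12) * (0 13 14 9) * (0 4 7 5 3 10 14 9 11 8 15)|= |(0 13 9 4 8 15 7 14)(1 5 12)(3 11 6)|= 24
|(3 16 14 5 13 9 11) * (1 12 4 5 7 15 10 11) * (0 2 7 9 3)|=18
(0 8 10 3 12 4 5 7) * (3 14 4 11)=(0 8 10 14 4 5 7)(3 12 11)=[8, 1, 2, 12, 5, 7, 6, 0, 10, 9, 14, 3, 11, 13, 4]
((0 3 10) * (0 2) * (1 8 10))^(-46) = (0 1 10)(2 3 8)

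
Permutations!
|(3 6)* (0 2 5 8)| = 4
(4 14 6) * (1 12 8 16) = [0, 12, 2, 3, 14, 5, 4, 7, 16, 9, 10, 11, 8, 13, 6, 15, 1] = (1 12 8 16)(4 14 6)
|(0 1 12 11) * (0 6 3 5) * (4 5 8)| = 9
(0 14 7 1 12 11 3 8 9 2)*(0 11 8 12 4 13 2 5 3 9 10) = (0 14 7 1 4 13 2 11 9 5 3 12 8 10) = [14, 4, 11, 12, 13, 3, 6, 1, 10, 5, 0, 9, 8, 2, 7]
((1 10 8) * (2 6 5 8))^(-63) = ((1 10 2 6 5 8))^(-63) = (1 6)(2 8)(5 10)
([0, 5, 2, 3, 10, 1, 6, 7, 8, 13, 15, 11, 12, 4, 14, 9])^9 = [0, 5, 2, 3, 13, 1, 6, 7, 8, 15, 4, 11, 12, 9, 14, 10]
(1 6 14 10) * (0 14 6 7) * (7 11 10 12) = (0 14 12 7)(1 11 10) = [14, 11, 2, 3, 4, 5, 6, 0, 8, 9, 1, 10, 7, 13, 12]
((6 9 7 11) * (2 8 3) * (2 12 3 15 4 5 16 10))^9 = ((2 8 15 4 5 16 10)(3 12)(6 9 7 11))^9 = (2 15 5 10 8 4 16)(3 12)(6 9 7 11)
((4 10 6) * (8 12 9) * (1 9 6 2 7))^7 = (1 2 4 12 9 7 10 6 8) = ((1 9 8 12 6 4 10 2 7))^7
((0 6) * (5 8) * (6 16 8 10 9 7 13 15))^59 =(0 6 15 13 7 9 10 5 8 16)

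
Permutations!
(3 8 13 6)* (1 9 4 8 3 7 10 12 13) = (1 9 4 8)(6 7 10 12 13) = [0, 9, 2, 3, 8, 5, 7, 10, 1, 4, 12, 11, 13, 6]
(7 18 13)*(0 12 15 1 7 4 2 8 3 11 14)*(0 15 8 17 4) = (0 12 8 3 11 14 15 1 7 18 13)(2 17 4) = [12, 7, 17, 11, 2, 5, 6, 18, 3, 9, 10, 14, 8, 0, 15, 1, 16, 4, 13]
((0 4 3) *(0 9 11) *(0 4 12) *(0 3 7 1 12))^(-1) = (1 7 4 11 9 3 12)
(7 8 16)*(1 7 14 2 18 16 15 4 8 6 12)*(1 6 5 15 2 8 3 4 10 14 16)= (1 7 5 15 10 14 8 2 18)(3 4)(6 12)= [0, 7, 18, 4, 3, 15, 12, 5, 2, 9, 14, 11, 6, 13, 8, 10, 16, 17, 1]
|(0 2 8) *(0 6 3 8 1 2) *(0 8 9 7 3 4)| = 12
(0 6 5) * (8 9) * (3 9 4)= (0 6 5)(3 9 8 4)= [6, 1, 2, 9, 3, 0, 5, 7, 4, 8]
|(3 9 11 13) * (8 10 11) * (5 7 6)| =6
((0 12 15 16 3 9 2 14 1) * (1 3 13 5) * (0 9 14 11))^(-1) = ((0 12 15 16 13 5 1 9 2 11)(3 14))^(-1) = (0 11 2 9 1 5 13 16 15 12)(3 14)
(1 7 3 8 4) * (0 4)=(0 4 1 7 3 8)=[4, 7, 2, 8, 1, 5, 6, 3, 0]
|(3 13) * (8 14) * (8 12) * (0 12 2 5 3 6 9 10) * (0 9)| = |(0 12 8 14 2 5 3 13 6)(9 10)| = 18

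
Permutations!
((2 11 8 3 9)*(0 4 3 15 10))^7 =(0 15 11 9 4 10 8 2 3)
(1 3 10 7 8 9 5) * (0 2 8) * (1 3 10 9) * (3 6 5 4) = (0 2 8 1 10 7)(3 9 4)(5 6) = [2, 10, 8, 9, 3, 6, 5, 0, 1, 4, 7]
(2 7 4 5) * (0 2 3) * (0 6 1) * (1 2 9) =[9, 0, 7, 6, 5, 3, 2, 4, 8, 1] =(0 9 1)(2 7 4 5 3 6)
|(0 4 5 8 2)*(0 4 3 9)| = |(0 3 9)(2 4 5 8)| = 12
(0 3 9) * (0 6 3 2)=(0 2)(3 9 6)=[2, 1, 0, 9, 4, 5, 3, 7, 8, 6]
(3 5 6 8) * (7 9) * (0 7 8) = (0 7 9 8 3 5 6) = [7, 1, 2, 5, 4, 6, 0, 9, 3, 8]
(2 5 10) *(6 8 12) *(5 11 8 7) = [0, 1, 11, 3, 4, 10, 7, 5, 12, 9, 2, 8, 6] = (2 11 8 12 6 7 5 10)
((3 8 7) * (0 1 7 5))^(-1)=(0 5 8 3 7 1)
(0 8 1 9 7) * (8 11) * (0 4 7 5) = (0 11 8 1 9 5)(4 7) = [11, 9, 2, 3, 7, 0, 6, 4, 1, 5, 10, 8]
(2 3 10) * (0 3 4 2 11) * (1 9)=[3, 9, 4, 10, 2, 5, 6, 7, 8, 1, 11, 0]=(0 3 10 11)(1 9)(2 4)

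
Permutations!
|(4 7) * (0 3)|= 2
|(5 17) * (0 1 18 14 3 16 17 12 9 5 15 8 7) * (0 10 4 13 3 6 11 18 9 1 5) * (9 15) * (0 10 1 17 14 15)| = |(0 5 12 17 9 10 4 13 3 16 14 6 11 18 15 8 7 1)| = 18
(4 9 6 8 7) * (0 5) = (0 5)(4 9 6 8 7) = [5, 1, 2, 3, 9, 0, 8, 4, 7, 6]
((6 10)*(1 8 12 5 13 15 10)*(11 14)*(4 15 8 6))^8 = ((1 6)(4 15 10)(5 13 8 12)(11 14))^8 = (4 10 15)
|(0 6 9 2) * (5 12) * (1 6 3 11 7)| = |(0 3 11 7 1 6 9 2)(5 12)| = 8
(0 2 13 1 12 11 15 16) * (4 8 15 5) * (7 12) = (0 2 13 1 7 12 11 5 4 8 15 16) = [2, 7, 13, 3, 8, 4, 6, 12, 15, 9, 10, 5, 11, 1, 14, 16, 0]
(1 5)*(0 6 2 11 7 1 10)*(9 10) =(0 6 2 11 7 1 5 9 10) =[6, 5, 11, 3, 4, 9, 2, 1, 8, 10, 0, 7]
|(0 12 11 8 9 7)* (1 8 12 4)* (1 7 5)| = |(0 4 7)(1 8 9 5)(11 12)| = 12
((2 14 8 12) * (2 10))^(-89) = (2 14 8 12 10)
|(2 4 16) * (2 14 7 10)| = |(2 4 16 14 7 10)| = 6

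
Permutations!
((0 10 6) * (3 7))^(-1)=(0 6 10)(3 7)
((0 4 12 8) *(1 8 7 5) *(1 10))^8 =(12)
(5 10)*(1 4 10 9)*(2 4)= (1 2 4 10 5 9)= [0, 2, 4, 3, 10, 9, 6, 7, 8, 1, 5]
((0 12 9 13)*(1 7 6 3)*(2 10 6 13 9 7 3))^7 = ((0 12 7 13)(1 3)(2 10 6))^7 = (0 13 7 12)(1 3)(2 10 6)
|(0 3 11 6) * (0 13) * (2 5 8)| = 15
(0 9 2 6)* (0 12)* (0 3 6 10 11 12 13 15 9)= (2 10 11 12 3 6 13 15 9)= [0, 1, 10, 6, 4, 5, 13, 7, 8, 2, 11, 12, 3, 15, 14, 9]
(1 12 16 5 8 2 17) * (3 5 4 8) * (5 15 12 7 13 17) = [0, 7, 5, 15, 8, 3, 6, 13, 2, 9, 10, 11, 16, 17, 14, 12, 4, 1] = (1 7 13 17)(2 5 3 15 12 16 4 8)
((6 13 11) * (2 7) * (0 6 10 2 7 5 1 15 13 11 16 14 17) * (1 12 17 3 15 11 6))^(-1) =(0 17 12 5 2 10 11 1)(3 14 16 13 15)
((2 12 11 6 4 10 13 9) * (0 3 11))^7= ((0 3 11 6 4 10 13 9 2 12))^7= (0 9 4 3 2 10 11 12 13 6)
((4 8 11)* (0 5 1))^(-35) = (0 5 1)(4 8 11)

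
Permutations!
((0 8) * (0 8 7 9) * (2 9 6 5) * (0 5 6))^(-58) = ((0 7)(2 9 5))^(-58) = (2 5 9)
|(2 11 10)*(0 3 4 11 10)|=4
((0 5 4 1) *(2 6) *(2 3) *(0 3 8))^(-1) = ((0 5 4 1 3 2 6 8))^(-1) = (0 8 6 2 3 1 4 5)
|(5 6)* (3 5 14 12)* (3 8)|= 6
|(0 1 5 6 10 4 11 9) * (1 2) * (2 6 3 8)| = |(0 6 10 4 11 9)(1 5 3 8 2)| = 30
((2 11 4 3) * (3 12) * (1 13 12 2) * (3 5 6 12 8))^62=(1 8)(2 4 11)(3 13)(5 12 6)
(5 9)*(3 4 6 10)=(3 4 6 10)(5 9)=[0, 1, 2, 4, 6, 9, 10, 7, 8, 5, 3]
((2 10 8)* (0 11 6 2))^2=((0 11 6 2 10 8))^2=(0 6 10)(2 8 11)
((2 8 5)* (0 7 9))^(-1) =((0 7 9)(2 8 5))^(-1) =(0 9 7)(2 5 8)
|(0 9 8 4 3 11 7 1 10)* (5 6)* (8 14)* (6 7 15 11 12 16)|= 26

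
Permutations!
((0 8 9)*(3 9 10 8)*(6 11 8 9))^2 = ((0 3 6 11 8 10 9))^2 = (0 6 8 9 3 11 10)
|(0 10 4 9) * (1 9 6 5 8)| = 8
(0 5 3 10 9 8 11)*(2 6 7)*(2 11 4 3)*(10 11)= [5, 1, 6, 11, 3, 2, 7, 10, 4, 8, 9, 0]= (0 5 2 6 7 10 9 8 4 3 11)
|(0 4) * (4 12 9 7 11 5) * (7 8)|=8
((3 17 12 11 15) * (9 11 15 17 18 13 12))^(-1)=((3 18 13 12 15)(9 11 17))^(-1)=(3 15 12 13 18)(9 17 11)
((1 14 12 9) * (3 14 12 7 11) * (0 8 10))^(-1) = ((0 8 10)(1 12 9)(3 14 7 11))^(-1) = (0 10 8)(1 9 12)(3 11 7 14)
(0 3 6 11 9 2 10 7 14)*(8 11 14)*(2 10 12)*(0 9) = (0 3 6 14 9 10 7 8 11)(2 12) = [3, 1, 12, 6, 4, 5, 14, 8, 11, 10, 7, 0, 2, 13, 9]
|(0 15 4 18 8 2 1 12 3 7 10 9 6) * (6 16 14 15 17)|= |(0 17 6)(1 12 3 7 10 9 16 14 15 4 18 8 2)|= 39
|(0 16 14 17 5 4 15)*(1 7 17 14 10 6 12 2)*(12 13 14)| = |(0 16 10 6 13 14 12 2 1 7 17 5 4 15)| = 14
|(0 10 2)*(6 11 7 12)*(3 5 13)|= 12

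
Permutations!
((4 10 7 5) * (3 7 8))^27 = ((3 7 5 4 10 8))^27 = (3 4)(5 8)(7 10)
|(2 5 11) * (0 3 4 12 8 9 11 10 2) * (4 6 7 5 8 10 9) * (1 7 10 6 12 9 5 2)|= 12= |(0 3 12 6 10 1 7 2 8 4 9 11)|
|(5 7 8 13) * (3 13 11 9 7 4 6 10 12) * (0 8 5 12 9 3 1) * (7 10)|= 28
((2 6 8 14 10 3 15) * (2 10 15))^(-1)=(2 3 10 15 14 8 6)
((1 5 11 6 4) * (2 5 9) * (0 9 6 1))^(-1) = ((0 9 2 5 11 1 6 4))^(-1) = (0 4 6 1 11 5 2 9)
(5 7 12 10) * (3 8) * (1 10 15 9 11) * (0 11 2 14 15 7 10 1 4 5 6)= (0 11 4 5 10 6)(2 14 15 9)(3 8)(7 12)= [11, 1, 14, 8, 5, 10, 0, 12, 3, 2, 6, 4, 7, 13, 15, 9]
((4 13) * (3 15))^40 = (15)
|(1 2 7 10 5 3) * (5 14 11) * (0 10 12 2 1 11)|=3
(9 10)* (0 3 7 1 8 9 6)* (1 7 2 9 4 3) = (0 1 8 4 3 2 9 10 6) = [1, 8, 9, 2, 3, 5, 0, 7, 4, 10, 6]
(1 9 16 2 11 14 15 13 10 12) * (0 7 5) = [7, 9, 11, 3, 4, 0, 6, 5, 8, 16, 12, 14, 1, 10, 15, 13, 2] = (0 7 5)(1 9 16 2 11 14 15 13 10 12)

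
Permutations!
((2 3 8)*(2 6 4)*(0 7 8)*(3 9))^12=(0 4)(2 7)(3 6)(8 9)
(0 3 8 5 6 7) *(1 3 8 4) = (0 8 5 6 7)(1 3 4) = [8, 3, 2, 4, 1, 6, 7, 0, 5]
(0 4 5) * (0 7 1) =(0 4 5 7 1) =[4, 0, 2, 3, 5, 7, 6, 1]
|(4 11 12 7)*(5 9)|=4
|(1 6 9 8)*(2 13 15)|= 12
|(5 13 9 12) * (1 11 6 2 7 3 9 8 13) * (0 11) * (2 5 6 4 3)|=18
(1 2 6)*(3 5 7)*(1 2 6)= (1 6 2)(3 5 7)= [0, 6, 1, 5, 4, 7, 2, 3]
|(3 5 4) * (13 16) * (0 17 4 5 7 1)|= |(0 17 4 3 7 1)(13 16)|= 6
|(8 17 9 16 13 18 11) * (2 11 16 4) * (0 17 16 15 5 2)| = 8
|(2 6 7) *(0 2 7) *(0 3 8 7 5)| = 7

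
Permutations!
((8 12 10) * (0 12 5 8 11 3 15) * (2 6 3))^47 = (0 15 3 6 2 11 10 12)(5 8)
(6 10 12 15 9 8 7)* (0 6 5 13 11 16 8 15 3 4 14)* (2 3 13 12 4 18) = (0 6 10 4 14)(2 3 18)(5 12 13 11 16 8 7)(9 15) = [6, 1, 3, 18, 14, 12, 10, 5, 7, 15, 4, 16, 13, 11, 0, 9, 8, 17, 2]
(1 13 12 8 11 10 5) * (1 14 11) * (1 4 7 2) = (1 13 12 8 4 7 2)(5 14 11 10) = [0, 13, 1, 3, 7, 14, 6, 2, 4, 9, 5, 10, 8, 12, 11]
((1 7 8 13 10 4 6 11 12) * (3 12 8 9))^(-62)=(1 3 7 12 9)(4 13 11)(6 10 8)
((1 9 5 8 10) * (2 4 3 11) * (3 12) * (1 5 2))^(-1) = ((1 9 2 4 12 3 11)(5 8 10))^(-1) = (1 11 3 12 4 2 9)(5 10 8)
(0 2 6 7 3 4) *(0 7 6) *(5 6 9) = (0 2)(3 4 7)(5 6 9) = [2, 1, 0, 4, 7, 6, 9, 3, 8, 5]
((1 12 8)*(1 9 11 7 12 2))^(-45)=(12)(1 2)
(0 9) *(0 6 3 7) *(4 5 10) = (0 9 6 3 7)(4 5 10) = [9, 1, 2, 7, 5, 10, 3, 0, 8, 6, 4]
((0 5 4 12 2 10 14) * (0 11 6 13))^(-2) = (0 6 14 2 4)(5 13 11 10 12)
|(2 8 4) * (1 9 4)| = 5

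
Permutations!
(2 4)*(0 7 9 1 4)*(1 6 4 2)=[7, 2, 0, 3, 1, 5, 4, 9, 8, 6]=(0 7 9 6 4 1 2)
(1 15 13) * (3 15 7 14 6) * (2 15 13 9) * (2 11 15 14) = (1 7 2 14 6 3 13)(9 11 15) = [0, 7, 14, 13, 4, 5, 3, 2, 8, 11, 10, 15, 12, 1, 6, 9]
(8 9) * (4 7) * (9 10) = (4 7)(8 10 9) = [0, 1, 2, 3, 7, 5, 6, 4, 10, 8, 9]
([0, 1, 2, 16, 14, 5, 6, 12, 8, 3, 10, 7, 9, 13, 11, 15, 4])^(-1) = [0, 1, 2, 9, 16, 5, 6, 11, 8, 12, 10, 14, 7, 13, 4, 15, 3]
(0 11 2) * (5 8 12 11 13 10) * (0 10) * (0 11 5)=(0 13 11 2 10)(5 8 12)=[13, 1, 10, 3, 4, 8, 6, 7, 12, 9, 0, 2, 5, 11]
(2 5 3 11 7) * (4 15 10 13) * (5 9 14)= (2 9 14 5 3 11 7)(4 15 10 13)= [0, 1, 9, 11, 15, 3, 6, 2, 8, 14, 13, 7, 12, 4, 5, 10]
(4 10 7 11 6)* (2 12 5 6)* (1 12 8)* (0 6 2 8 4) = (0 6)(1 12 5 2 4 10 7 11 8) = [6, 12, 4, 3, 10, 2, 0, 11, 1, 9, 7, 8, 5]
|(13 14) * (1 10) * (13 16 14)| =|(1 10)(14 16)| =2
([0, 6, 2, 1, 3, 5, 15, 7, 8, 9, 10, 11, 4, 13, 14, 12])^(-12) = (15)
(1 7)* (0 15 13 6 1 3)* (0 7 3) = (0 15 13 6 1 3 7) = [15, 3, 2, 7, 4, 5, 1, 0, 8, 9, 10, 11, 12, 6, 14, 13]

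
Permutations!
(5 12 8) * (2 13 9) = (2 13 9)(5 12 8) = [0, 1, 13, 3, 4, 12, 6, 7, 5, 2, 10, 11, 8, 9]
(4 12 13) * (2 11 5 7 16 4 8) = (2 11 5 7 16 4 12 13 8) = [0, 1, 11, 3, 12, 7, 6, 16, 2, 9, 10, 5, 13, 8, 14, 15, 4]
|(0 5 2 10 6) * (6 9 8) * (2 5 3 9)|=|(0 3 9 8 6)(2 10)|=10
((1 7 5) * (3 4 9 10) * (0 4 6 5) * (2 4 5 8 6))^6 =((0 5 1 7)(2 4 9 10 3)(6 8))^6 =(0 1)(2 4 9 10 3)(5 7)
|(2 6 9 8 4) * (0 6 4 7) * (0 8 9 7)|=4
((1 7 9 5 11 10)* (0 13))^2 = (13)(1 9 11)(5 10 7)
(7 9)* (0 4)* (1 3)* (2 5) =(0 4)(1 3)(2 5)(7 9) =[4, 3, 5, 1, 0, 2, 6, 9, 8, 7]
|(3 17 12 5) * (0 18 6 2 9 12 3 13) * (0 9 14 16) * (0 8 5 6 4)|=18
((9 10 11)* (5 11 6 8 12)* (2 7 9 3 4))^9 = (2 3 5 8 10 7 4 11 12 6 9)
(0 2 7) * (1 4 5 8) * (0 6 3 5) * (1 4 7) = (0 2 1 7 6 3 5 8 4) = [2, 7, 1, 5, 0, 8, 3, 6, 4]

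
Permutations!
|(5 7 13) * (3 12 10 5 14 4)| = 8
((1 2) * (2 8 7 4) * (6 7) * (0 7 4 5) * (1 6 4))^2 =(0 5 7)(1 4 6 8 2)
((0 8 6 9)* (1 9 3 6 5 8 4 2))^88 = ((0 4 2 1 9)(3 6)(5 8))^88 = (0 1 4 9 2)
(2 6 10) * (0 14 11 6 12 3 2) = (0 14 11 6 10)(2 12 3) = [14, 1, 12, 2, 4, 5, 10, 7, 8, 9, 0, 6, 3, 13, 11]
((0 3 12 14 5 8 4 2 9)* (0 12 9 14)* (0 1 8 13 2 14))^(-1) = (0 2 13 5 14 4 8 1 12 9 3)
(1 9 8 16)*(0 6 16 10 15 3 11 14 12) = (0 6 16 1 9 8 10 15 3 11 14 12) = [6, 9, 2, 11, 4, 5, 16, 7, 10, 8, 15, 14, 0, 13, 12, 3, 1]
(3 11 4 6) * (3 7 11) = (4 6 7 11) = [0, 1, 2, 3, 6, 5, 7, 11, 8, 9, 10, 4]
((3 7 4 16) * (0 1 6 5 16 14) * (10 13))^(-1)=(0 14 4 7 3 16 5 6 1)(10 13)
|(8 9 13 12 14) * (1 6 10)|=|(1 6 10)(8 9 13 12 14)|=15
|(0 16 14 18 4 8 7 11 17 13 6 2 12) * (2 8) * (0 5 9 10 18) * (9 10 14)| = 12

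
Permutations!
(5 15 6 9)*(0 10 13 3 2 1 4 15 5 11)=(0 10 13 3 2 1 4 15 6 9 11)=[10, 4, 1, 2, 15, 5, 9, 7, 8, 11, 13, 0, 12, 3, 14, 6]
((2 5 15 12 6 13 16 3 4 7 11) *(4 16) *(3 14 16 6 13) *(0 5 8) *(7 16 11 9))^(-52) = (0 12 16 2 5 13 14 8 15 4 11)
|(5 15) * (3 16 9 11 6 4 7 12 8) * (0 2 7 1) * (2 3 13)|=|(0 3 16 9 11 6 4 1)(2 7 12 8 13)(5 15)|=40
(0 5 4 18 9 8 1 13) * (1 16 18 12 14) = [5, 13, 2, 3, 12, 4, 6, 7, 16, 8, 10, 11, 14, 0, 1, 15, 18, 17, 9] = (0 5 4 12 14 1 13)(8 16 18 9)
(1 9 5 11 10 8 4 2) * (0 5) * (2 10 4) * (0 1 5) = (1 9)(2 5 11 4 10 8) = [0, 9, 5, 3, 10, 11, 6, 7, 2, 1, 8, 4]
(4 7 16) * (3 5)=(3 5)(4 7 16)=[0, 1, 2, 5, 7, 3, 6, 16, 8, 9, 10, 11, 12, 13, 14, 15, 4]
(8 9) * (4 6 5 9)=(4 6 5 9 8)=[0, 1, 2, 3, 6, 9, 5, 7, 4, 8]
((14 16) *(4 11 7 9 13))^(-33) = ((4 11 7 9 13)(14 16))^(-33) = (4 7 13 11 9)(14 16)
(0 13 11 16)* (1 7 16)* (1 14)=(0 13 11 14 1 7 16)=[13, 7, 2, 3, 4, 5, 6, 16, 8, 9, 10, 14, 12, 11, 1, 15, 0]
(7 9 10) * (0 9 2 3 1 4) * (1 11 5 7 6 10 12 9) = (0 1 4)(2 3 11 5 7)(6 10)(9 12) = [1, 4, 3, 11, 0, 7, 10, 2, 8, 12, 6, 5, 9]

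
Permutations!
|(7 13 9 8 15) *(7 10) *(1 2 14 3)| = |(1 2 14 3)(7 13 9 8 15 10)| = 12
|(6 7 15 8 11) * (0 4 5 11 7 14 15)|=9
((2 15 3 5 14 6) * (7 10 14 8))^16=(2 14 7 5 15 6 10 8 3)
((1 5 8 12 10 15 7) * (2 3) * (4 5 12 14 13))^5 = (15)(2 3)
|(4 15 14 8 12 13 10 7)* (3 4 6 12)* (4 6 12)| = |(3 6 4 15 14 8)(7 12 13 10)| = 12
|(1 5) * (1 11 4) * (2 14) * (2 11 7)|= |(1 5 7 2 14 11 4)|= 7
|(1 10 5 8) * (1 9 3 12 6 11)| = 9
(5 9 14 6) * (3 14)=[0, 1, 2, 14, 4, 9, 5, 7, 8, 3, 10, 11, 12, 13, 6]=(3 14 6 5 9)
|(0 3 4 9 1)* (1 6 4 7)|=12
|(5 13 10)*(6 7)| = 6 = |(5 13 10)(6 7)|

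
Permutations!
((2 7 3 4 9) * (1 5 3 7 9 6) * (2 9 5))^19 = ((9)(1 2 5 3 4 6))^19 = (9)(1 2 5 3 4 6)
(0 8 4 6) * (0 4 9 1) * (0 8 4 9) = [4, 8, 2, 3, 6, 5, 9, 7, 0, 1] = (0 4 6 9 1 8)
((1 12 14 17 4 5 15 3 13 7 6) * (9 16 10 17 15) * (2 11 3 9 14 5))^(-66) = (1 7 3 2 17 16 15 5)(4 10 9 14 12 6 13 11)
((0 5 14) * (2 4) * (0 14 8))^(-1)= ((14)(0 5 8)(2 4))^(-1)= (14)(0 8 5)(2 4)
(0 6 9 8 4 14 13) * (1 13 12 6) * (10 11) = [1, 13, 2, 3, 14, 5, 9, 7, 4, 8, 11, 10, 6, 0, 12] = (0 1 13)(4 14 12 6 9 8)(10 11)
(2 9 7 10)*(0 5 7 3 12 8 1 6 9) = (0 5 7 10 2)(1 6 9 3 12 8) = [5, 6, 0, 12, 4, 7, 9, 10, 1, 3, 2, 11, 8]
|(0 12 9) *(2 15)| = |(0 12 9)(2 15)| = 6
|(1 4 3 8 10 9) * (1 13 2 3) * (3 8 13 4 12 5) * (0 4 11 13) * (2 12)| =|(0 4 1 2 8 10 9 11 13 12 5 3)| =12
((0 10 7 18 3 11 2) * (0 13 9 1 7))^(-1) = (0 10)(1 9 13 2 11 3 18 7)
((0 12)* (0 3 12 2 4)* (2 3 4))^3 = (0 4 12 3)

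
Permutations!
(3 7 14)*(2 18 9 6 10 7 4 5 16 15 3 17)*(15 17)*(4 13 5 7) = (2 18 9 6 10 4 7 14 15 3 13 5 16 17) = [0, 1, 18, 13, 7, 16, 10, 14, 8, 6, 4, 11, 12, 5, 15, 3, 17, 2, 9]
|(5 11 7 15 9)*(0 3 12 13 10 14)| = 30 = |(0 3 12 13 10 14)(5 11 7 15 9)|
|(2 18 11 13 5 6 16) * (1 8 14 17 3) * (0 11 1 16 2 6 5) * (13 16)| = 12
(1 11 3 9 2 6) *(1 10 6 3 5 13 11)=(2 3 9)(5 13 11)(6 10)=[0, 1, 3, 9, 4, 13, 10, 7, 8, 2, 6, 5, 12, 11]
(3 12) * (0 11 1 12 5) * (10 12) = [11, 10, 2, 5, 4, 0, 6, 7, 8, 9, 12, 1, 3] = (0 11 1 10 12 3 5)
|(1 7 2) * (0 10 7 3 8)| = |(0 10 7 2 1 3 8)| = 7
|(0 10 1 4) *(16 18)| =4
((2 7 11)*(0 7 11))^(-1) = (0 7)(2 11)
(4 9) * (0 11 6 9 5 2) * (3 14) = (0 11 6 9 4 5 2)(3 14) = [11, 1, 0, 14, 5, 2, 9, 7, 8, 4, 10, 6, 12, 13, 3]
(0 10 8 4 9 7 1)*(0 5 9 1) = [10, 5, 2, 3, 1, 9, 6, 0, 4, 7, 8] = (0 10 8 4 1 5 9 7)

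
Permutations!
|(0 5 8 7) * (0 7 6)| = |(0 5 8 6)| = 4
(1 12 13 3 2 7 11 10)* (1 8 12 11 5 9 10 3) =(1 11 3 2 7 5 9 10 8 12 13) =[0, 11, 7, 2, 4, 9, 6, 5, 12, 10, 8, 3, 13, 1]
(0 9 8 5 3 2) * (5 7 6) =[9, 1, 0, 2, 4, 3, 5, 6, 7, 8] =(0 9 8 7 6 5 3 2)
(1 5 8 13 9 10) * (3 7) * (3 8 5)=(1 3 7 8 13 9 10)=[0, 3, 2, 7, 4, 5, 6, 8, 13, 10, 1, 11, 12, 9]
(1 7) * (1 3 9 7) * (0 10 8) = (0 10 8)(3 9 7) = [10, 1, 2, 9, 4, 5, 6, 3, 0, 7, 8]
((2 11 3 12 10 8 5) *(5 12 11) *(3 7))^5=((2 5)(3 11 7)(8 12 10))^5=(2 5)(3 7 11)(8 10 12)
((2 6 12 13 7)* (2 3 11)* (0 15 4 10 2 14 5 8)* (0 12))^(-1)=((0 15 4 10 2 6)(3 11 14 5 8 12 13 7))^(-1)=(0 6 2 10 4 15)(3 7 13 12 8 5 14 11)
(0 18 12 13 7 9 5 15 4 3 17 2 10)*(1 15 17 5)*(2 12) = (0 18 2 10)(1 15 4 3 5 17 12 13 7 9) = [18, 15, 10, 5, 3, 17, 6, 9, 8, 1, 0, 11, 13, 7, 14, 4, 16, 12, 2]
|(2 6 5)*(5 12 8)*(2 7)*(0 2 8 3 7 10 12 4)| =12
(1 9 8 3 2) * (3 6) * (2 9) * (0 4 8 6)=[4, 2, 1, 9, 8, 5, 3, 7, 0, 6]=(0 4 8)(1 2)(3 9 6)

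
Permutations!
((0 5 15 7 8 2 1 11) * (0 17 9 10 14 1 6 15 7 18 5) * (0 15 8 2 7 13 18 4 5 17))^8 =(0 10 13)(1 17 4)(5 11 9)(14 18 15)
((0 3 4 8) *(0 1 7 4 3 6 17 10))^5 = ((0 6 17 10)(1 7 4 8))^5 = (0 6 17 10)(1 7 4 8)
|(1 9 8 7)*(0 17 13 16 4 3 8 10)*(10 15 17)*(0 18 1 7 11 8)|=22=|(0 10 18 1 9 15 17 13 16 4 3)(8 11)|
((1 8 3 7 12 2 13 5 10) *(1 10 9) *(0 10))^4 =((0 10)(1 8 3 7 12 2 13 5 9))^4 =(1 12 9 7 5 3 13 8 2)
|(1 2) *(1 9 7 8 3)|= |(1 2 9 7 8 3)|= 6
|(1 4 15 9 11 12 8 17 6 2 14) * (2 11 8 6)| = 24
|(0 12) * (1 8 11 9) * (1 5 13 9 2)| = |(0 12)(1 8 11 2)(5 13 9)| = 12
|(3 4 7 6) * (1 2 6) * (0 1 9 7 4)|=10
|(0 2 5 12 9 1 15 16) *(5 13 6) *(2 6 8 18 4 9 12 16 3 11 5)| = |(0 6 2 13 8 18 4 9 1 15 3 11 5 16)| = 14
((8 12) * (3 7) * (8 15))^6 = ((3 7)(8 12 15))^6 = (15)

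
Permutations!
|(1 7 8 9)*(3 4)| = 4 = |(1 7 8 9)(3 4)|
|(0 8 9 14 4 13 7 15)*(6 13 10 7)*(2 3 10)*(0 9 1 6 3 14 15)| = 24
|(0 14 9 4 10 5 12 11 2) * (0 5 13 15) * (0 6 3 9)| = 28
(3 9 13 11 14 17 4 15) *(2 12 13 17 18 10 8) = [0, 1, 12, 9, 15, 5, 6, 7, 2, 17, 8, 14, 13, 11, 18, 3, 16, 4, 10] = (2 12 13 11 14 18 10 8)(3 9 17 4 15)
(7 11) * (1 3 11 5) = [0, 3, 2, 11, 4, 1, 6, 5, 8, 9, 10, 7] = (1 3 11 7 5)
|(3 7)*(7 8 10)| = 4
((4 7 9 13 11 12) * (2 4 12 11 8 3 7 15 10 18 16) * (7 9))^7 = ((2 4 15 10 18 16)(3 9 13 8))^7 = (2 4 15 10 18 16)(3 8 13 9)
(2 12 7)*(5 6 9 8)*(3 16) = (2 12 7)(3 16)(5 6 9 8) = [0, 1, 12, 16, 4, 6, 9, 2, 5, 8, 10, 11, 7, 13, 14, 15, 3]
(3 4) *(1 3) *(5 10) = (1 3 4)(5 10) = [0, 3, 2, 4, 1, 10, 6, 7, 8, 9, 5]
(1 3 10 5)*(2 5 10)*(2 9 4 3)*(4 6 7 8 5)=(10)(1 2 4 3 9 6 7 8 5)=[0, 2, 4, 9, 3, 1, 7, 8, 5, 6, 10]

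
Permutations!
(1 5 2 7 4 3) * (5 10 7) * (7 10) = [0, 7, 5, 1, 3, 2, 6, 4, 8, 9, 10] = (10)(1 7 4 3)(2 5)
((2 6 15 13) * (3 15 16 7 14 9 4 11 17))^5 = ((2 6 16 7 14 9 4 11 17 3 15 13))^5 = (2 9 15 7 17 6 4 13 14 3 16 11)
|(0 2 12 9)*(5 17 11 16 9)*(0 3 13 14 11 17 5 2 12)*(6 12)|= 12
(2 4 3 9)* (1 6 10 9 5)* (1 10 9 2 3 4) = (1 6 9 3 5 10 2) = [0, 6, 1, 5, 4, 10, 9, 7, 8, 3, 2]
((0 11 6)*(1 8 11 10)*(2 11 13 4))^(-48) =((0 10 1 8 13 4 2 11 6))^(-48) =(0 2 8)(1 6 4)(10 11 13)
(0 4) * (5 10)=(0 4)(5 10)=[4, 1, 2, 3, 0, 10, 6, 7, 8, 9, 5]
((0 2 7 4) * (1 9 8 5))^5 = ((0 2 7 4)(1 9 8 5))^5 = (0 2 7 4)(1 9 8 5)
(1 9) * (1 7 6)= (1 9 7 6)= [0, 9, 2, 3, 4, 5, 1, 6, 8, 7]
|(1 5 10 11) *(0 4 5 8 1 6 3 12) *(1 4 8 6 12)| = |(0 8 4 5 10 11 12)(1 6 3)| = 21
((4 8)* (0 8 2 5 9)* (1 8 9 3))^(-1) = (0 9)(1 3 5 2 4 8)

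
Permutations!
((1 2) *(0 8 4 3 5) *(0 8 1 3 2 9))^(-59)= ((0 1 9)(2 3 5 8 4))^(-59)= (0 1 9)(2 3 5 8 4)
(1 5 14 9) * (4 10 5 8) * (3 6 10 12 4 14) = (1 8 14 9)(3 6 10 5)(4 12) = [0, 8, 2, 6, 12, 3, 10, 7, 14, 1, 5, 11, 4, 13, 9]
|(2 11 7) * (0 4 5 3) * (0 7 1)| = |(0 4 5 3 7 2 11 1)| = 8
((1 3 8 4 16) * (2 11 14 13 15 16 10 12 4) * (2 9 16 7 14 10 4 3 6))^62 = ((1 6 2 11 10 12 3 8 9 16)(7 14 13 15))^62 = (1 2 10 3 9)(6 11 12 8 16)(7 13)(14 15)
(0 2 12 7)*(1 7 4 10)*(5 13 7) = (0 2 12 4 10 1 5 13 7) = [2, 5, 12, 3, 10, 13, 6, 0, 8, 9, 1, 11, 4, 7]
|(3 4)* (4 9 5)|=|(3 9 5 4)|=4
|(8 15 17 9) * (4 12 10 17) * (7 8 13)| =|(4 12 10 17 9 13 7 8 15)| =9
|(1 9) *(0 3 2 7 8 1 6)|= |(0 3 2 7 8 1 9 6)|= 8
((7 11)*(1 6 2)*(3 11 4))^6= ((1 6 2)(3 11 7 4))^6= (3 7)(4 11)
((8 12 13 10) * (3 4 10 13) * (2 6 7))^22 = (13)(2 6 7)(3 10 12 4 8)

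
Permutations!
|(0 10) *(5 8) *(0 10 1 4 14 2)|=10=|(0 1 4 14 2)(5 8)|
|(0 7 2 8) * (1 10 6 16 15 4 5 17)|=|(0 7 2 8)(1 10 6 16 15 4 5 17)|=8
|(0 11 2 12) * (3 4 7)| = 12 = |(0 11 2 12)(3 4 7)|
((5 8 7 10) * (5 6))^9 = (5 6 10 7 8)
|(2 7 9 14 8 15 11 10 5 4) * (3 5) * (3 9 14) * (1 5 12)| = |(1 5 4 2 7 14 8 15 11 10 9 3 12)| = 13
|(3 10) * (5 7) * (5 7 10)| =3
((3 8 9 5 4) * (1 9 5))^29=(1 9)(3 8 5 4)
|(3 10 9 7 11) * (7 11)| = 4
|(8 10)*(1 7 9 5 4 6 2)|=14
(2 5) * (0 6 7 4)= (0 6 7 4)(2 5)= [6, 1, 5, 3, 0, 2, 7, 4]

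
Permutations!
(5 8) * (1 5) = (1 5 8) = [0, 5, 2, 3, 4, 8, 6, 7, 1]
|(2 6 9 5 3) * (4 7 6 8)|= 8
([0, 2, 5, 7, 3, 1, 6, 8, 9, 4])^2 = (1 5 2)(3 8 4 7 9)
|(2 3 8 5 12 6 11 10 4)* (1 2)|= 10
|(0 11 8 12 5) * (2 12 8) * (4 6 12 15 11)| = 15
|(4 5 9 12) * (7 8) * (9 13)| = 10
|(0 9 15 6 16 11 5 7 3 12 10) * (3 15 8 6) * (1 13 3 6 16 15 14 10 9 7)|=36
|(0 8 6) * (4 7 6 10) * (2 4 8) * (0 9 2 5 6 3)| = |(0 5 6 9 2 4 7 3)(8 10)| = 8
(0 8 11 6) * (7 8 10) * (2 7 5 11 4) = (0 10 5 11 6)(2 7 8 4) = [10, 1, 7, 3, 2, 11, 0, 8, 4, 9, 5, 6]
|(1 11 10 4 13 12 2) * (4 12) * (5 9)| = 10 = |(1 11 10 12 2)(4 13)(5 9)|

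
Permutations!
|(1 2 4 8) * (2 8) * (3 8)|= 6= |(1 3 8)(2 4)|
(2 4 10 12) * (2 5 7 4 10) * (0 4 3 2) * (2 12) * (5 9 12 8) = (0 4)(2 10)(3 8 5 7)(9 12) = [4, 1, 10, 8, 0, 7, 6, 3, 5, 12, 2, 11, 9]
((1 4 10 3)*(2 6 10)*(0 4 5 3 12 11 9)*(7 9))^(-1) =((0 4 2 6 10 12 11 7 9)(1 5 3))^(-1) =(0 9 7 11 12 10 6 2 4)(1 3 5)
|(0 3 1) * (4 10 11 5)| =12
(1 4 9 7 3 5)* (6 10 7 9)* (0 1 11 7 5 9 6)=[1, 4, 2, 9, 0, 11, 10, 3, 8, 6, 5, 7]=(0 1 4)(3 9 6 10 5 11 7)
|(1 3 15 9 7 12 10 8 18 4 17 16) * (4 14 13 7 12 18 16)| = 8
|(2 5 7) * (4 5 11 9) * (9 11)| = 5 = |(11)(2 9 4 5 7)|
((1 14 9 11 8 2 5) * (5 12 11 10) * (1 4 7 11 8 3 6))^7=(1 11 5 14 3 4 9 6 7 10)(2 12 8)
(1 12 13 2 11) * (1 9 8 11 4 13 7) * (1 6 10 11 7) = [0, 12, 4, 3, 13, 5, 10, 6, 7, 8, 11, 9, 1, 2] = (1 12)(2 4 13)(6 10 11 9 8 7)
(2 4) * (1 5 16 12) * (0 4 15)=[4, 5, 15, 3, 2, 16, 6, 7, 8, 9, 10, 11, 1, 13, 14, 0, 12]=(0 4 2 15)(1 5 16 12)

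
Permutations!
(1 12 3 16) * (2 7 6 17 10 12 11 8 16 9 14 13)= (1 11 8 16)(2 7 6 17 10 12 3 9 14 13)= [0, 11, 7, 9, 4, 5, 17, 6, 16, 14, 12, 8, 3, 2, 13, 15, 1, 10]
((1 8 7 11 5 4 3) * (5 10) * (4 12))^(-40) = ((1 8 7 11 10 5 12 4 3))^(-40) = (1 5 8 12 7 4 11 3 10)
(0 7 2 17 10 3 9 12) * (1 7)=(0 1 7 2 17 10 3 9 12)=[1, 7, 17, 9, 4, 5, 6, 2, 8, 12, 3, 11, 0, 13, 14, 15, 16, 10]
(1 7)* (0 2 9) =[2, 7, 9, 3, 4, 5, 6, 1, 8, 0] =(0 2 9)(1 7)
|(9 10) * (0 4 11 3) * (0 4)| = |(3 4 11)(9 10)| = 6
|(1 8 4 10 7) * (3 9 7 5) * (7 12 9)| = 14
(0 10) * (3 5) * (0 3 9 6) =(0 10 3 5 9 6) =[10, 1, 2, 5, 4, 9, 0, 7, 8, 6, 3]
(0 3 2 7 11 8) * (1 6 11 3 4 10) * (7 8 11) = (11)(0 4 10 1 6 7 3 2 8) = [4, 6, 8, 2, 10, 5, 7, 3, 0, 9, 1, 11]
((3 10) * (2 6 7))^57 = ((2 6 7)(3 10))^57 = (3 10)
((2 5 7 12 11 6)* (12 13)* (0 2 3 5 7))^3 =((0 2 7 13 12 11 6 3 5))^3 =(0 13 6)(2 12 3)(5 7 11)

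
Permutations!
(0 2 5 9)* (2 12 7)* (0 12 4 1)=(0 4 1)(2 5 9 12 7)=[4, 0, 5, 3, 1, 9, 6, 2, 8, 12, 10, 11, 7]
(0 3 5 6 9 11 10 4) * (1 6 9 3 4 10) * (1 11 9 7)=[4, 6, 2, 5, 0, 7, 3, 1, 8, 9, 10, 11]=(11)(0 4)(1 6 3 5 7)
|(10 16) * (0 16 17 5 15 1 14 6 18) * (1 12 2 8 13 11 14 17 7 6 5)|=24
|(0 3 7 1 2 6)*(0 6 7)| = 6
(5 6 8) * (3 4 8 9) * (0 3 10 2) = [3, 1, 0, 4, 8, 6, 9, 7, 5, 10, 2] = (0 3 4 8 5 6 9 10 2)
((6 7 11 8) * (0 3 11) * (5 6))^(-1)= (0 7 6 5 8 11 3)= ((0 3 11 8 5 6 7))^(-1)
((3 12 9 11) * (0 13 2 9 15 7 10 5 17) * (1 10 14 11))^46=((0 13 2 9 1 10 5 17)(3 12 15 7 14 11))^46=(0 5 1 2)(3 14 15)(7 12 11)(9 13 17 10)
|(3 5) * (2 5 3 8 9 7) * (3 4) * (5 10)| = |(2 10 5 8 9 7)(3 4)| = 6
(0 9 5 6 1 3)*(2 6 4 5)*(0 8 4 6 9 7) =(0 7)(1 3 8 4 5 6)(2 9) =[7, 3, 9, 8, 5, 6, 1, 0, 4, 2]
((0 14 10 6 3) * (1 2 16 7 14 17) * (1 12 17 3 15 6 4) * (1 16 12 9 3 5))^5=(0 17 1 3 12 5 9 2)(6 15)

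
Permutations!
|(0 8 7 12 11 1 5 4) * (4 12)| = |(0 8 7 4)(1 5 12 11)| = 4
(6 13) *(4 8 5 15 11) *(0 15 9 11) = (0 15)(4 8 5 9 11)(6 13) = [15, 1, 2, 3, 8, 9, 13, 7, 5, 11, 10, 4, 12, 6, 14, 0]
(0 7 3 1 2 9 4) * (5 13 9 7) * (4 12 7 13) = (0 5 4)(1 2 13 9 12 7 3) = [5, 2, 13, 1, 0, 4, 6, 3, 8, 12, 10, 11, 7, 9]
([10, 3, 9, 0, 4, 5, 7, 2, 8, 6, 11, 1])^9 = [3, 11, 9, 1, 4, 5, 7, 2, 8, 6, 0, 10]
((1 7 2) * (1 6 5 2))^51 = (1 7)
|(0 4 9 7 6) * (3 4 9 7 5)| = 7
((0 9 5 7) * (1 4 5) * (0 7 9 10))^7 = ((0 10)(1 4 5 9))^7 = (0 10)(1 9 5 4)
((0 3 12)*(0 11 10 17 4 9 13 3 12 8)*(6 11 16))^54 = (0 17)(3 11)(4 12)(6 13)(8 10)(9 16)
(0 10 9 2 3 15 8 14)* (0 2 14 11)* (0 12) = (0 10 9 14 2 3 15 8 11 12) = [10, 1, 3, 15, 4, 5, 6, 7, 11, 14, 9, 12, 0, 13, 2, 8]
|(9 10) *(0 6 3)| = 6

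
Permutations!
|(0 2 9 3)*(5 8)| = 4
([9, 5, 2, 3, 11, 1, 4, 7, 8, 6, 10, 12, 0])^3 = [4, 5, 2, 3, 0, 1, 12, 7, 8, 11, 10, 9, 6]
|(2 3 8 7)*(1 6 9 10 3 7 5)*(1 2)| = |(1 6 9 10 3 8 5 2 7)| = 9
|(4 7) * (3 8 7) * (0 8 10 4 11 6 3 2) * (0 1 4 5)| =|(0 8 7 11 6 3 10 5)(1 4 2)| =24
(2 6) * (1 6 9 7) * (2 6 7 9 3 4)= (9)(1 7)(2 3 4)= [0, 7, 3, 4, 2, 5, 6, 1, 8, 9]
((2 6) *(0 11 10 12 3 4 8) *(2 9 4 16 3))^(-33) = ((0 11 10 12 2 6 9 4 8)(3 16))^(-33) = (0 12 9)(2 4 11)(3 16)(6 8 10)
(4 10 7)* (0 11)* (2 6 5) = (0 11)(2 6 5)(4 10 7) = [11, 1, 6, 3, 10, 2, 5, 4, 8, 9, 7, 0]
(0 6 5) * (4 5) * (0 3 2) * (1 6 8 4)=(0 8 4 5 3 2)(1 6)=[8, 6, 0, 2, 5, 3, 1, 7, 4]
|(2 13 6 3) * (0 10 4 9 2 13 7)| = 6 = |(0 10 4 9 2 7)(3 13 6)|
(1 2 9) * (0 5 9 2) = (0 5 9 1) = [5, 0, 2, 3, 4, 9, 6, 7, 8, 1]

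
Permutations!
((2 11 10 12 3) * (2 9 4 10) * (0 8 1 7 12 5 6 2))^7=(0 4 8 10 1 5 7 6 12 2 3 11 9)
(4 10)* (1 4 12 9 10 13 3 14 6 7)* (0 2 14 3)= (0 2 14 6 7 1 4 13)(9 10 12)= [2, 4, 14, 3, 13, 5, 7, 1, 8, 10, 12, 11, 9, 0, 6]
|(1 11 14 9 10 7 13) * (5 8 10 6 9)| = |(1 11 14 5 8 10 7 13)(6 9)| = 8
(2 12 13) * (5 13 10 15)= (2 12 10 15 5 13)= [0, 1, 12, 3, 4, 13, 6, 7, 8, 9, 15, 11, 10, 2, 14, 5]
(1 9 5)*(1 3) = [0, 9, 2, 1, 4, 3, 6, 7, 8, 5] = (1 9 5 3)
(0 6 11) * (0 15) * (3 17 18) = (0 6 11 15)(3 17 18) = [6, 1, 2, 17, 4, 5, 11, 7, 8, 9, 10, 15, 12, 13, 14, 0, 16, 18, 3]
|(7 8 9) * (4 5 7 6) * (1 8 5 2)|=6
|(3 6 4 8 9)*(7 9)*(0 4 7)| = 12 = |(0 4 8)(3 6 7 9)|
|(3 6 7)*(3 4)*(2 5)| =|(2 5)(3 6 7 4)| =4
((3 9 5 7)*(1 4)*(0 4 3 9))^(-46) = ((0 4 1 3)(5 7 9))^(-46) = (0 1)(3 4)(5 9 7)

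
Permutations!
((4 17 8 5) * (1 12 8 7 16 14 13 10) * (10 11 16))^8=(17)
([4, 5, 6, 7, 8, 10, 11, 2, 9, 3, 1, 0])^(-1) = (0 11 6 2 7 3 9 8 4)(1 10 5)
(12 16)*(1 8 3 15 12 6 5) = [0, 8, 2, 15, 4, 1, 5, 7, 3, 9, 10, 11, 16, 13, 14, 12, 6] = (1 8 3 15 12 16 6 5)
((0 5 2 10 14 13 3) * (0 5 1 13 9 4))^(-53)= ((0 1 13 3 5 2 10 14 9 4))^(-53)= (0 14 5 1 9 2 13 4 10 3)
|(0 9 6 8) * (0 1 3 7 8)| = 12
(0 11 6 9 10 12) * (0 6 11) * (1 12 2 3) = [0, 12, 3, 1, 4, 5, 9, 7, 8, 10, 2, 11, 6] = (1 12 6 9 10 2 3)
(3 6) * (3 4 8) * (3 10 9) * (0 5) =[5, 1, 2, 6, 8, 0, 4, 7, 10, 3, 9] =(0 5)(3 6 4 8 10 9)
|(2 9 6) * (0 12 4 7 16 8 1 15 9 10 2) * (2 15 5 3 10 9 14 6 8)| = 15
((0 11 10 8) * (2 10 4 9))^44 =(0 4 2 8 11 9 10)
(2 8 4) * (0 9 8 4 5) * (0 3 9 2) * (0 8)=(0 2 4 8 5 3 9)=[2, 1, 4, 9, 8, 3, 6, 7, 5, 0]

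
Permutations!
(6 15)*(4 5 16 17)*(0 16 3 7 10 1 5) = (0 16 17 4)(1 5 3 7 10)(6 15) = [16, 5, 2, 7, 0, 3, 15, 10, 8, 9, 1, 11, 12, 13, 14, 6, 17, 4]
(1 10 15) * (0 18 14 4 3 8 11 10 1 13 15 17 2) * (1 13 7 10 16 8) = [18, 13, 0, 1, 3, 5, 6, 10, 11, 9, 17, 16, 12, 15, 4, 7, 8, 2, 14] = (0 18 14 4 3 1 13 15 7 10 17 2)(8 11 16)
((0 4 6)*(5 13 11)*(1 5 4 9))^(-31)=(0 9 1 5 13 11 4 6)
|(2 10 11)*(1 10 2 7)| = 4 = |(1 10 11 7)|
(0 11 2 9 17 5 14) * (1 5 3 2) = (0 11 1 5 14)(2 9 17 3) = [11, 5, 9, 2, 4, 14, 6, 7, 8, 17, 10, 1, 12, 13, 0, 15, 16, 3]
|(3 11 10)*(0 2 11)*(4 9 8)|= 15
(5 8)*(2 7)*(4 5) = (2 7)(4 5 8) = [0, 1, 7, 3, 5, 8, 6, 2, 4]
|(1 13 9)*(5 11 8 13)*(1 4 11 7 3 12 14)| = |(1 5 7 3 12 14)(4 11 8 13 9)| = 30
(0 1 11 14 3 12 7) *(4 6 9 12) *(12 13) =(0 1 11 14 3 4 6 9 13 12 7) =[1, 11, 2, 4, 6, 5, 9, 0, 8, 13, 10, 14, 7, 12, 3]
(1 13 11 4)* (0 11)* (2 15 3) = (0 11 4 1 13)(2 15 3) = [11, 13, 15, 2, 1, 5, 6, 7, 8, 9, 10, 4, 12, 0, 14, 3]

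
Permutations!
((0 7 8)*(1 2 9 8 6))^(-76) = (0 7 6 1 2 9 8)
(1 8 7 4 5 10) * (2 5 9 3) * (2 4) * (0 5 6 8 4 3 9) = [5, 4, 6, 3, 0, 10, 8, 2, 7, 9, 1] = (0 5 10 1 4)(2 6 8 7)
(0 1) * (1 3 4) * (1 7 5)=(0 3 4 7 5 1)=[3, 0, 2, 4, 7, 1, 6, 5]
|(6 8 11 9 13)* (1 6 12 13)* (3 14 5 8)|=|(1 6 3 14 5 8 11 9)(12 13)|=8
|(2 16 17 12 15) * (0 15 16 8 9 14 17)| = 9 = |(0 15 2 8 9 14 17 12 16)|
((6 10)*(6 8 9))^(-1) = ((6 10 8 9))^(-1) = (6 9 8 10)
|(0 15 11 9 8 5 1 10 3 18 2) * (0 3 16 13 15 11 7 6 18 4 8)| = 39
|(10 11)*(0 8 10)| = |(0 8 10 11)| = 4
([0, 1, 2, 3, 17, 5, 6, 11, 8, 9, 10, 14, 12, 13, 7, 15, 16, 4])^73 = [0, 1, 2, 3, 17, 5, 6, 11, 8, 9, 10, 14, 12, 13, 7, 15, 16, 4]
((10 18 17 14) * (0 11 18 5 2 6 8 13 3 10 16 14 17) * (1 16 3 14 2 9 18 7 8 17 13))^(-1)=(0 18 9 5 10 3 14 13 17 6 2 16 1 8 7 11)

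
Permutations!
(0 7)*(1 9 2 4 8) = (0 7)(1 9 2 4 8) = [7, 9, 4, 3, 8, 5, 6, 0, 1, 2]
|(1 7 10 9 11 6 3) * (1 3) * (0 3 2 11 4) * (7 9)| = 8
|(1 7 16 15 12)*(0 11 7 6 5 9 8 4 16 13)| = |(0 11 7 13)(1 6 5 9 8 4 16 15 12)| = 36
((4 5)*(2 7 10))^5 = (2 10 7)(4 5)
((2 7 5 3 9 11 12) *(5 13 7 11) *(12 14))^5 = ((2 11 14 12)(3 9 5)(7 13))^5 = (2 11 14 12)(3 5 9)(7 13)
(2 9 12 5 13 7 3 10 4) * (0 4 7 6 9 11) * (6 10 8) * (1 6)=(0 4 2 11)(1 6 9 12 5 13 10 7 3 8)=[4, 6, 11, 8, 2, 13, 9, 3, 1, 12, 7, 0, 5, 10]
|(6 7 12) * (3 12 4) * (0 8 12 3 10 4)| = 10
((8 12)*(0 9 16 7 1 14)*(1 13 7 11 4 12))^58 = ((0 9 16 11 4 12 8 1 14)(7 13))^58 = (0 4 14 11 1 16 8 9 12)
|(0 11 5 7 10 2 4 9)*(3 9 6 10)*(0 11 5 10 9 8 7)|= |(0 5)(2 4 6 9 11 10)(3 8 7)|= 6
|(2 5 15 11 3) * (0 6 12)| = |(0 6 12)(2 5 15 11 3)| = 15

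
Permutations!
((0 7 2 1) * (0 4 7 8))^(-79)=((0 8)(1 4 7 2))^(-79)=(0 8)(1 4 7 2)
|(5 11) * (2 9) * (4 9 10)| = 4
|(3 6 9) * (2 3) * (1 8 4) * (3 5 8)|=|(1 3 6 9 2 5 8 4)|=8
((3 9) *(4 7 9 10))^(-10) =(10)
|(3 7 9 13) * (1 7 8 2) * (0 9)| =8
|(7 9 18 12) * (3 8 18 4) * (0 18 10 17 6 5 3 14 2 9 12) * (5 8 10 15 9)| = |(0 18)(2 5 3 10 17 6 8 15 9 4 14)(7 12)| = 22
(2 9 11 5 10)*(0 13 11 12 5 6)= [13, 1, 9, 3, 4, 10, 0, 7, 8, 12, 2, 6, 5, 11]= (0 13 11 6)(2 9 12 5 10)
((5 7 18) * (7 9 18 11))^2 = ((5 9 18)(7 11))^2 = (5 18 9)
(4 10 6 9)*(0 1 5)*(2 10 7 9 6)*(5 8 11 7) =(0 1 8 11 7 9 4 5)(2 10) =[1, 8, 10, 3, 5, 0, 6, 9, 11, 4, 2, 7]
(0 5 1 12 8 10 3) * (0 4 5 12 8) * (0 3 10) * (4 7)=(0 12 3 7 4 5 1 8)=[12, 8, 2, 7, 5, 1, 6, 4, 0, 9, 10, 11, 3]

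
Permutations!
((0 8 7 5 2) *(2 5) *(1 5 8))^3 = (0 8)(1 7)(2 5)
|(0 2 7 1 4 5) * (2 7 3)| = |(0 7 1 4 5)(2 3)| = 10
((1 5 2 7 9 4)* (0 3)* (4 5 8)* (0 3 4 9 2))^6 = (9) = ((0 4 1 8 9 5)(2 7))^6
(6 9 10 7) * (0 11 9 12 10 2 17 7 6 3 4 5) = (0 11 9 2 17 7 3 4 5)(6 12 10) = [11, 1, 17, 4, 5, 0, 12, 3, 8, 2, 6, 9, 10, 13, 14, 15, 16, 7]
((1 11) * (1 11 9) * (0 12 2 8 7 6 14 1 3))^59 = ((0 12 2 8 7 6 14 1 9 3))^59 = (0 3 9 1 14 6 7 8 2 12)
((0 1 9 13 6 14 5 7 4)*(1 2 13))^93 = (0 5 13 4 14 2 7 6)(1 9)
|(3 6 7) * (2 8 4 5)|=12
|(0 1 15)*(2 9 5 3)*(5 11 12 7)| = 21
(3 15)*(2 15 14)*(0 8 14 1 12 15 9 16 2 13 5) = (0 8 14 13 5)(1 12 15 3)(2 9 16) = [8, 12, 9, 1, 4, 0, 6, 7, 14, 16, 10, 11, 15, 5, 13, 3, 2]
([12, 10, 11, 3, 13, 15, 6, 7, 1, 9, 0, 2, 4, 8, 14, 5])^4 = (15)(0 8 12 1 4 10 13)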